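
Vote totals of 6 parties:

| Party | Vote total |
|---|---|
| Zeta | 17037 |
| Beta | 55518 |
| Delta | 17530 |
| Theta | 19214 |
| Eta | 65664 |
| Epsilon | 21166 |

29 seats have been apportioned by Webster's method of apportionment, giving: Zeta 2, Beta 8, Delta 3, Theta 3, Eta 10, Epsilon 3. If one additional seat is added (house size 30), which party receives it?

Priority for the next seat is population ÷ (current seats + 0.5).
Priorities: Zeta 6814.800, Beta 6531.529, Delta 5008.571, Theta 5489.714, Eta 6253.714, Epsilon 6047.429.
Highest priority: Zeta.

Zeta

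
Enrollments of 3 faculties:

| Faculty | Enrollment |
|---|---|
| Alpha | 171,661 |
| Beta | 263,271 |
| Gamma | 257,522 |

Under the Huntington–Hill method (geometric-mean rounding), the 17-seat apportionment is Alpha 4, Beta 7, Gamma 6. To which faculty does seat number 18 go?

Gamma

Priority for the next seat is population ÷ (√(s·(s+1))).
Priorities: Alpha 38384.567, Beta 35181.067, Gamma 39736.507.
Highest priority: Gamma.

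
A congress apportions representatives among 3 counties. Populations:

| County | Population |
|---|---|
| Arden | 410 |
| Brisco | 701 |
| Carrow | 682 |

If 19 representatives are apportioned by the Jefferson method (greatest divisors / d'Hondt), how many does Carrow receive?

Standard divisor 1793/19 ≈ 94.368; standard quotas: Arden 4.345, Brisco 7.428, Carrow 7.227.
Rounding down gives 4, 7, 7 = 18 seats, so the divisor must be adjusted.
With modified divisor 86: modified quotas Arden 4.767, Brisco 8.151, Carrow 7.930.
Rounding down: Arden 4, Brisco 8, Carrow 7 (total 19).
Carrow receives 7.

7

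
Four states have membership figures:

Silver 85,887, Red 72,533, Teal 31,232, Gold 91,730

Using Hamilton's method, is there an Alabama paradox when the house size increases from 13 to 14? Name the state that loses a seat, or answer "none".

At 13 seats: Silver 4, Red 3, Teal 2, Gold 4.
At 14 seats: Silver 4, Red 4, Teal 1, Gold 5.
Teal drops from 2 to 1.

Teal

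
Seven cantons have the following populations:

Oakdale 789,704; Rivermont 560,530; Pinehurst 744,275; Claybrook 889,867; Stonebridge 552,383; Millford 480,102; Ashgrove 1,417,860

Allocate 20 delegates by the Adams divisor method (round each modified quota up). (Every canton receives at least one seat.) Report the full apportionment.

Standard divisor 5434721/20 ≈ 271736.05; standard quotas: Oakdale 2.906, Rivermont 2.063, Pinehurst 2.739, Claybrook 3.275, Stonebridge 2.033, Millford 1.767, Ashgrove 5.218.
Rounding up gives 3, 3, 3, 4, 3, 2, 6 = 24 seats, so the divisor must be adjusted.
With modified divisor 325500: modified quotas Oakdale 2.426, Rivermont 1.722, Pinehurst 2.287, Claybrook 2.734, Stonebridge 1.697, Millford 1.475, Ashgrove 4.356.
Rounding up: Oakdale 3, Rivermont 2, Pinehurst 3, Claybrook 3, Stonebridge 2, Millford 2, Ashgrove 5 (total 20).

Oakdale 3; Rivermont 2; Pinehurst 3; Claybrook 3; Stonebridge 2; Millford 2; Ashgrove 5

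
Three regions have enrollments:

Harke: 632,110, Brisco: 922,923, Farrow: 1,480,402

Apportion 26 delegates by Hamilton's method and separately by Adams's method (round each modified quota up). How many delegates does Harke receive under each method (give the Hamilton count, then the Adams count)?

5 and 6

Hamilton: Harke 5, Brisco 8, Farrow 13.
Adams: Harke 6, Brisco 8, Farrow 12.
Harke gets 5 under Hamilton and 6 under Adams.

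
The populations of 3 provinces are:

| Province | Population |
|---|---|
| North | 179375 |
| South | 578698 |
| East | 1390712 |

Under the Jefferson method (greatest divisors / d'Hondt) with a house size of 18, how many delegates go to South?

Standard divisor 2148785/18 ≈ 119376.944; standard quotas: North 1.503, South 4.848, East 11.650.
Rounding down gives 1, 4, 11 = 16 seats, so the divisor must be adjusted.
With modified divisor 111400: modified quotas North 1.610, South 5.195, East 12.484.
Rounding down: North 1, South 5, East 12 (total 18).
South receives 5.

5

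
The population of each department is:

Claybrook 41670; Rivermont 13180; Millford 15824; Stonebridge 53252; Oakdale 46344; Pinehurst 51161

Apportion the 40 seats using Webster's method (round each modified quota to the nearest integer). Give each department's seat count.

Standard divisor 221431/40 ≈ 5535.775; standard quotas: Claybrook 7.527, Rivermont 2.381, Millford 2.858, Stonebridge 9.620, Oakdale 8.372, Pinehurst 9.242.
Rounding to the nearest integer gives Claybrook 8, Rivermont 2, Millford 3, Stonebridge 10, Oakdale 8, Pinehurst 9 — total 40, matching the house size, so no adjustment is needed.

Claybrook 8, Rivermont 2, Millford 3, Stonebridge 10, Oakdale 8, Pinehurst 9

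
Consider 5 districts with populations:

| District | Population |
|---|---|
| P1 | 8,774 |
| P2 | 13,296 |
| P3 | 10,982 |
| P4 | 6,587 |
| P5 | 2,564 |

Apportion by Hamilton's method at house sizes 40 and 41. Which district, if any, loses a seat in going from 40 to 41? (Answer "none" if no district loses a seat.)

P5

At 40 seats: P1 8, P2 13, P3 10, P4 6, P5 3.
At 41 seats: P1 9, P2 13, P3 11, P4 6, P5 2.
P5 drops from 3 to 2.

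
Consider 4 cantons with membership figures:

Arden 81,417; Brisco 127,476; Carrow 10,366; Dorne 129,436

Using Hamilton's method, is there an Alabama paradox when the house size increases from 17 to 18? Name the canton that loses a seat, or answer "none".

At 17 seats: Arden 4, Brisco 6, Carrow 1, Dorne 6.
At 18 seats: Arden 4, Brisco 7, Carrow 0, Dorne 7.
Carrow drops from 1 to 0.

Carrow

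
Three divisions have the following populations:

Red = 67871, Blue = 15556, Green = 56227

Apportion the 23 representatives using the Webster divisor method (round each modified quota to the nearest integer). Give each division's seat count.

Standard divisor 139654/23 ≈ 6071.913; standard quotas: Red 11.178, Blue 2.562, Green 9.260.
Rounding to the nearest integer gives Red 11, Blue 3, Green 9 — total 23, matching the house size, so no adjustment is needed.

Red 11, Blue 3, Green 9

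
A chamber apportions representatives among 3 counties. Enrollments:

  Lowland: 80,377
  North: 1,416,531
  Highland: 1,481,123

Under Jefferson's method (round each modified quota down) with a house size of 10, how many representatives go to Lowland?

0

Standard divisor 2978031/10 ≈ 297803.1; standard quotas: Lowland 0.270, North 4.757, Highland 4.973.
Rounding down gives 0, 4, 4 = 8 seats, so the divisor must be adjusted.
With modified divisor 265100: modified quotas Lowland 0.303, North 5.343, Highland 5.587.
Rounding down: Lowland 0, North 5, Highland 5 (total 10).
Lowland receives 0.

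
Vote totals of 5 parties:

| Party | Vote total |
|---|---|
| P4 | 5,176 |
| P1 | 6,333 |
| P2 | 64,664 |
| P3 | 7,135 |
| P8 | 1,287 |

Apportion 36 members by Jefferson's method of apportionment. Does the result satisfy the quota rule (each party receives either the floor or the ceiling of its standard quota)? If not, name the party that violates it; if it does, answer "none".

Standard quotas: P4 2.203, P1 2.695, P2 27.518, P3 3.036, P8 0.548.
Jefferson allocation: P4 2, P1 2, P2 29, P3 3, P8 0.
P2 has quota 27.518 (lower 27, upper 28) but receives 29 — outside the quota interval.

P2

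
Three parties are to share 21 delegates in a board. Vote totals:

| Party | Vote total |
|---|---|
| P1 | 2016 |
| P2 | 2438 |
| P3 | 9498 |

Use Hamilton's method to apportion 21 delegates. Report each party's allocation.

P1 3; P2 4; P3 14

Standard divisor: 13952 ÷ 21 ≈ 664.381.
Standard quotas: P1 3.0344, P2 3.6696, P3 14.2960.
Lower quotas: P1 3, P2 3, P3 14 (sum 20, leaving 1 seat).
Remainders in descending order: P2 0.6696, P3 0.2960, P1 0.0344.
Largest remainder: P2 receives the extra seat.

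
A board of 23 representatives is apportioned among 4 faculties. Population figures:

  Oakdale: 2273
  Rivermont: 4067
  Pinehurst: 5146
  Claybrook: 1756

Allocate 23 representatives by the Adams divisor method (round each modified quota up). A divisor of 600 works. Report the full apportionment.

With modified divisor 600: modified quotas Oakdale 3.788, Rivermont 6.778, Pinehurst 8.577, Claybrook 2.927.
Rounding up: Oakdale 4, Rivermont 7, Pinehurst 9, Claybrook 3 (total 23).

Oakdale=4, Rivermont=7, Pinehurst=9, Claybrook=3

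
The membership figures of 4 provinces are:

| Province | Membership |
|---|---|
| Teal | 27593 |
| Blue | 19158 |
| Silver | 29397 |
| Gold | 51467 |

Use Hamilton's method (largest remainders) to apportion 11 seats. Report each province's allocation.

Total 127615; standard divisor 127615/11 ≈ 11601.364.
Standard quotas: Teal 2.3784, Blue 1.6514, Silver 2.5339, Gold 4.4363.
Lower quotas: Teal 2, Blue 1, Silver 2, Gold 4 (sum 9, leaving 2 seats).
Remainders in descending order: Blue 0.6514, Silver 0.5339, Gold 0.4363, Teal 0.3784.
Largest remainders: Blue, Silver receive the extra seats.

Teal=2, Blue=2, Silver=3, Gold=4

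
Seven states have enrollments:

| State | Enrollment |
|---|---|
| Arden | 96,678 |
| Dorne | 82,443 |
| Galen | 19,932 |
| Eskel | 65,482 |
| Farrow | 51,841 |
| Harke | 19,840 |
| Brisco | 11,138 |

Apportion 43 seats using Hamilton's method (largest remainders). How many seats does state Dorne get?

10

The standard divisor is 347354/43 = 8078.
Standard quotas: Arden 11.9681, Dorne 10.2059, Galen 2.4674, Eskel 8.1062, Farrow 6.4176, Harke 2.4561, Brisco 1.3788.
Lower quotas: Arden 11, Dorne 10, Galen 2, Eskel 8, Farrow 6, Harke 2, Brisco 1 (sum 40, leaving 3 seats).
Remainders in descending order: Arden 0.9681, Galen 0.4674, Harke 0.4561, Farrow 0.4176, Brisco 0.3788, Dorne 0.2059, Eskel 0.1062.
Largest remainders: Arden, Galen, Harke receive the extra seats.
Dorne receives 10.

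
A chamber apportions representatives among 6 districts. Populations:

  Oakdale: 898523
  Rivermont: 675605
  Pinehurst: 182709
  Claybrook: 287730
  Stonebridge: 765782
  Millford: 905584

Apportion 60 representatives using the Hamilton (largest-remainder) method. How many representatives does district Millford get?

15

Standard divisor: 3715933 ÷ 60 ≈ 61932.217.
Standard quotas: Oakdale 14.5082, Rivermont 10.9088, Pinehurst 2.9501, Claybrook 4.6459, Stonebridge 12.3648, Millford 14.6222.
Lower quotas: Oakdale 14, Rivermont 10, Pinehurst 2, Claybrook 4, Stonebridge 12, Millford 14 (sum 56, leaving 4 seats).
Remainders in descending order: Pinehurst 0.9501, Rivermont 0.9088, Claybrook 0.6459, Millford 0.6222, Oakdale 0.5082, Stonebridge 0.3648.
The surplus seats go to Pinehurst, Rivermont, Claybrook, Millford.
Millford receives 15.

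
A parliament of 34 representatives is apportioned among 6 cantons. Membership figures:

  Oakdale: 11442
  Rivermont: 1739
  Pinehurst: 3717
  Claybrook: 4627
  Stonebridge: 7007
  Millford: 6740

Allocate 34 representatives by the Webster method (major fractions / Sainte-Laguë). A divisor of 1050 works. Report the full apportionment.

With modified divisor 1050: modified quotas Oakdale 10.897, Rivermont 1.656, Pinehurst 3.540, Claybrook 4.407, Stonebridge 6.673, Millford 6.419.
Rounding to the nearest integer: Oakdale 11, Rivermont 2, Pinehurst 4, Claybrook 4, Stonebridge 7, Millford 6 (total 34).

Oakdale 11; Rivermont 2; Pinehurst 4; Claybrook 4; Stonebridge 7; Millford 6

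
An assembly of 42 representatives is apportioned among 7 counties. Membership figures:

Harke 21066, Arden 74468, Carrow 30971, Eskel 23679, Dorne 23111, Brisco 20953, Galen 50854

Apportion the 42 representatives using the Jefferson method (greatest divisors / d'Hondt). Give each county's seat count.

Harke: 3, Arden: 14, Carrow: 5, Eskel: 4, Dorne: 4, Brisco: 3, Galen: 9

Standard divisor 245102/42 ≈ 5835.762; standard quotas: Harke 3.610, Arden 12.761, Carrow 5.307, Eskel 4.058, Dorne 3.960, Brisco 3.590, Galen 8.714.
Rounding down gives 3, 12, 5, 4, 3, 3, 8 = 38 seats, so the divisor must be adjusted.
With modified divisor 5300: modified quotas Harke 3.975, Arden 14.051, Carrow 5.844, Eskel 4.468, Dorne 4.361, Brisco 3.953, Galen 9.595.
Rounding down: Harke 3, Arden 14, Carrow 5, Eskel 4, Dorne 4, Brisco 3, Galen 9 (total 42).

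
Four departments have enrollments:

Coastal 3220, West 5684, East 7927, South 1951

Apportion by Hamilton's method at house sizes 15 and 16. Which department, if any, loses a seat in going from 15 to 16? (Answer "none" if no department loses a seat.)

At 15 seats: Coastal 3, West 4, East 6, South 2.
At 16 seats: Coastal 3, West 5, East 7, South 1.
South drops from 2 to 1.

South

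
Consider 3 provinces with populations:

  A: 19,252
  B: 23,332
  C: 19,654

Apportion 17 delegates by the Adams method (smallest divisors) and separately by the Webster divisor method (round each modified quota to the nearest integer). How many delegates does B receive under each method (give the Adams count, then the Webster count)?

6 and 7

Adams: A 5, B 6, C 6.
Webster: A 5, B 7, C 5.
B gets 6 under Adams and 7 under Webster.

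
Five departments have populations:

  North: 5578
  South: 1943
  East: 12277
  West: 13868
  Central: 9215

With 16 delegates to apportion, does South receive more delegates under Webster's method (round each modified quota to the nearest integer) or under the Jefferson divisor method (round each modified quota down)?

Webster

Webster: North 2, South 1, East 5, West 5, Central 3.
Jefferson: North 2, South 0, East 5, West 6, Central 3.
South gets 1 under Webster and 0 under Jefferson.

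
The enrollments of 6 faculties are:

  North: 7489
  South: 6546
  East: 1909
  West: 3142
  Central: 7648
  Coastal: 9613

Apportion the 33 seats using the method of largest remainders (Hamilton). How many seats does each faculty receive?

Total 36347; standard divisor 36347/33 ≈ 1101.424.
Standard quotas: North 6.7994, South 5.9432, East 1.7332, West 2.8527, Central 6.9437, Coastal 8.7278.
Lower quotas: North 6, South 5, East 1, West 2, Central 6, Coastal 8 (sum 28, leaving 5 seats).
Remainders in descending order: Central 0.9437, South 0.9432, West 0.8527, North 0.7994, East 0.7332, Coastal 0.7278.
Largest remainders: Central, South, West, North, East receive the extra seats.

North: 7; South: 6; East: 2; West: 3; Central: 7; Coastal: 8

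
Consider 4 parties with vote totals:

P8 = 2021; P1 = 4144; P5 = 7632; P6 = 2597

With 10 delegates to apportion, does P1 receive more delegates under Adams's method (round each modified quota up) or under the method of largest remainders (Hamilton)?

Adams

Adams: P8 1, P1 3, P5 4, P6 2.
Hamilton: P8 1, P1 2, P5 5, P6 2.
P1 gets 3 under Adams and 2 under Hamilton.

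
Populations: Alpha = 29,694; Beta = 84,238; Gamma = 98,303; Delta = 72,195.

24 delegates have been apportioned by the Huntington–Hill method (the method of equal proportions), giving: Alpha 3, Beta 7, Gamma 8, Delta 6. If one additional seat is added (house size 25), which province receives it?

Priority for the next seat is population ÷ (√(s·(s+1))).
Priorities: Alpha 8571.919, Beta 11256.776, Gamma 11585.120, Delta 11139.930.
Highest priority: Gamma.

Gamma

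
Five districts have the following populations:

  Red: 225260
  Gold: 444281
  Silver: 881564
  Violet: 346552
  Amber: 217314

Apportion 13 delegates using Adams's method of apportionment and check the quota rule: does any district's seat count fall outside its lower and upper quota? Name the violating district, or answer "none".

Standard quotas: Red 1.385, Gold 2.731, Silver 5.419, Violet 2.130, Amber 1.336.
Adams allocation: Red 2, Gold 3, Silver 5, Violet 2, Amber 1.
Every allocation lies between the lower and upper quota.

none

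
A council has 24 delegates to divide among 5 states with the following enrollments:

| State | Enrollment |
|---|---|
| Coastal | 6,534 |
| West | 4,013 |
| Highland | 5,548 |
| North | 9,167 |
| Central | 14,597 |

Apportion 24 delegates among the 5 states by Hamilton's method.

Coastal: 4, West: 2, Highland: 3, North: 6, Central: 9

Standard divisor: 39859 ÷ 24 ≈ 1660.792.
Standard quotas: Coastal 3.9343, West 2.4163, Highland 3.3406, North 5.5197, Central 8.7892.
Lower quotas: Coastal 3, West 2, Highland 3, North 5, Central 8 (sum 21, leaving 3 seats).
Remainders in descending order: Coastal 0.9343, Central 0.7892, North 0.5197, West 0.4163, Highland 0.3406.
The surplus seats go to Coastal, Central, North.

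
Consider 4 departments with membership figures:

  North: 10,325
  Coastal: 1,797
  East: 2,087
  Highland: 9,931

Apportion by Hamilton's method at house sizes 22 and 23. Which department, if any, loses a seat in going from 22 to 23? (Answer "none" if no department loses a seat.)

none

At 22 seats: North 9, Coastal 2, East 2, Highland 9.
At 23 seats: North 10, Coastal 2, East 2, Highland 9.
No department's allocation decreased.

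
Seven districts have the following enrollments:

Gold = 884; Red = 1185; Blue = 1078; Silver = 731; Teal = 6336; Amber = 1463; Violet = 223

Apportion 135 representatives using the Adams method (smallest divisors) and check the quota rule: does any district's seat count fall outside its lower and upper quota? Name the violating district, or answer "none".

Standard quotas: Gold 10.029, Red 13.443, Blue 12.229, Silver 8.293, Teal 71.879, Amber 16.597, Violet 2.530.
Adams allocation: Gold 10, Red 14, Blue 12, Silver 9, Teal 70, Amber 17, Violet 3.
Teal has quota 71.879 (lower 71, upper 72) but receives 70 — outside the quota interval.

Teal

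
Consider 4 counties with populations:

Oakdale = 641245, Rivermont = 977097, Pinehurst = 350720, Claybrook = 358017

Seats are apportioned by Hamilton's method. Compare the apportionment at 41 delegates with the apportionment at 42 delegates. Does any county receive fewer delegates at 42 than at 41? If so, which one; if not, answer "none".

At 41 seats: Oakdale 11, Rivermont 17, Pinehurst 6, Claybrook 7.
At 42 seats: Oakdale 12, Rivermont 18, Pinehurst 6, Claybrook 6.
Claybrook drops from 7 to 6.

Claybrook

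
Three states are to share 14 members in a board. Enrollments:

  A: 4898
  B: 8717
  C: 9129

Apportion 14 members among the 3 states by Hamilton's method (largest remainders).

A 3, B 5, C 6

Standard divisor: 22744 ÷ 14 ≈ 1624.571.
Standard quotas: A 3.0149, B 5.3657, C 5.6193.
Lower quotas: A 3, B 5, C 5 (sum 13, leaving 1 seat).
Remainders in descending order: C 0.6193, B 0.3657, A 0.0149.
Largest remainder: C receives the extra seat.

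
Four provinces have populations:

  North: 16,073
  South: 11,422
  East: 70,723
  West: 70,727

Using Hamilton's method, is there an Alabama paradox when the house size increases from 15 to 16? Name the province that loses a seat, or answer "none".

North

At 15 seats: North 2, South 1, East 6, West 6.
At 16 seats: North 1, South 1, East 7, West 7.
North drops from 2 to 1.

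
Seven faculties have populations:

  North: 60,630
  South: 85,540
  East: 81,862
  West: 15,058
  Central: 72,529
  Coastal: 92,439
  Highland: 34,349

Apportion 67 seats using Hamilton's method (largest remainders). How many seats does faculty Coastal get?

14

The standard divisor is 442407/67 ≈ 6603.09.
Standard quotas: North 9.1821, South 12.9545, East 12.3975, West 2.2804, Central 10.9841, Coastal 13.9994, Highland 5.2020.
Lower quotas: North 9, South 12, East 12, West 2, Central 10, Coastal 13, Highland 5 (sum 63, leaving 4 seats).
Remainders in descending order: Coastal 0.9994, Central 0.9841, South 0.9545, East 0.3975, West 0.2804, Highland 0.2020, North 0.1821.
The surplus seats go to Coastal, Central, South, East.
Coastal receives 14.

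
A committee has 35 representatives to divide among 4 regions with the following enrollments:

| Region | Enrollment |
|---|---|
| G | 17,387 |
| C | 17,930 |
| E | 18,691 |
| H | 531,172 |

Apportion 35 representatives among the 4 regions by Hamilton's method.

The standard divisor is 585180/35 ≈ 16719.429.
Standard quotas: G 1.0399, C 1.0724, E 1.1179, H 31.7697.
Lower quotas: G 1, C 1, E 1, H 31 (sum 34, leaving 1 seat).
Remainders in descending order: H 0.7697, E 0.1179, C 0.0724, G 0.0399.
Largest remainder: H receives the extra seat.

G 1, C 1, E 1, H 32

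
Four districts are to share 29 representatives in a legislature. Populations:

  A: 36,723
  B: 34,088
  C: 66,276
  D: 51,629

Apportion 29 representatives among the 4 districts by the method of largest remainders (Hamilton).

Total 188716; standard divisor 188716/29 ≈ 6507.448.
Standard quotas: A 5.6432, B 5.2383, C 10.1846, D 7.9338.
Lower quotas: A 5, B 5, C 10, D 7 (sum 27, leaving 2 seats).
Remainders in descending order: D 0.9338, A 0.6432, B 0.2383, C 0.1846.
The surplus seats go to D, A.

A: 6; B: 5; C: 10; D: 8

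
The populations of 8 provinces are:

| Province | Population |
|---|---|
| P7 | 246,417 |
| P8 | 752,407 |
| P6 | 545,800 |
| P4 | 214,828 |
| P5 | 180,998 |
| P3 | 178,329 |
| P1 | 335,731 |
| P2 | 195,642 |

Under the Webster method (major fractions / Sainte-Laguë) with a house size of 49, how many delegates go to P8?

14

Standard divisor 2650152/49 ≈ 54084.735; standard quotas: P7 4.556, P8 13.912, P6 10.092, P4 3.972, P5 3.347, P3 3.297, P1 6.208, P2 3.617.
Rounding to the nearest integer gives P7 5, P8 14, P6 10, P4 4, P5 3, P3 3, P1 6, P2 4 — total 49, matching the house size, so no adjustment is needed.
P8 receives 14.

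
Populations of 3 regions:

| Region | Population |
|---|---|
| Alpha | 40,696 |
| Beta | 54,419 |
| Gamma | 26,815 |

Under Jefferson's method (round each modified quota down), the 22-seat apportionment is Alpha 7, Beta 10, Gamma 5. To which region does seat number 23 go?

Priority for the next seat is population ÷ (current seats + 1).
Priorities: Alpha 5087.000, Beta 4947.182, Gamma 4469.167.
Highest priority: Alpha.

Alpha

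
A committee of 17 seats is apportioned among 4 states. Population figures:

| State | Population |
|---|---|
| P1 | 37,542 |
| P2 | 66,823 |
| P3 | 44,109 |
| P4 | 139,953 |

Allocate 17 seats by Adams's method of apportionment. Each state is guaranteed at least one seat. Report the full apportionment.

P1=2, P2=4, P3=3, P4=8

Standard divisor 288427/17 ≈ 16966.294; standard quotas: P1 2.213, P2 3.939, P3 2.600, P4 8.249.
Rounding up gives 3, 4, 3, 9 = 19 seats, so the divisor must be adjusted.
With modified divisor 19400: modified quotas P1 1.935, P2 3.444, P3 2.274, P4 7.214.
Rounding up: P1 2, P2 4, P3 3, P4 8 (total 17).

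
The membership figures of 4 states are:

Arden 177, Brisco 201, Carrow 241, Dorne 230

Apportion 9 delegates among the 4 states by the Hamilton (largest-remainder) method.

Arden: 2, Brisco: 2, Carrow: 3, Dorne: 2

Total 849; standard divisor 849/9 ≈ 94.333.
Standard quotas: Arden 1.876, Brisco 2.131, Carrow 2.555, Dorne 2.438.
Lower quotas: Arden 1, Brisco 2, Carrow 2, Dorne 2 (sum 7, leaving 2 seats).
Remainders in descending order: Arden 0.876, Carrow 0.555, Dorne 0.438, Brisco 0.131.
Largest remainders: Arden, Carrow receive the extra seats.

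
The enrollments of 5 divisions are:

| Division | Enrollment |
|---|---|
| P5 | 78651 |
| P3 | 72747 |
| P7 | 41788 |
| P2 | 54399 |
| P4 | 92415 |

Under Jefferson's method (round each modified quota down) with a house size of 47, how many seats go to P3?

10

Standard divisor 340000/47 ≈ 7234.043; standard quotas: P5 10.872, P3 10.056, P7 5.777, P2 7.520, P4 12.775.
Rounding down gives 10, 10, 5, 7, 12 = 44 seats, so the divisor must be adjusted.
With modified divisor 6900: modified quotas P5 11.399, P3 10.543, P7 6.056, P2 7.884, P4 13.393.
Rounding down: P5 11, P3 10, P7 6, P2 7, P4 13 (total 47).
P3 receives 10.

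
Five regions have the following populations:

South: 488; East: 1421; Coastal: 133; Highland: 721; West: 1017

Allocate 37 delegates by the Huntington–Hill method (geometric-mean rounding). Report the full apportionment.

With divisor 102: modified quotas South 4.784, East 13.931, Coastal 1.304, Highland 7.069, West 9.971.
Geometric-mean thresholds: South √(4·5)=4.472, East √(13·14)=13.491, Coastal √(1·2)=1.414, Highland √(7·8)=7.483, West √(9·10)=9.487.
Each quota rounded against its threshold gives South 5, East 14, Coastal 1, Highland 7, West 10 (total 37).

South 5, East 14, Coastal 1, Highland 7, West 10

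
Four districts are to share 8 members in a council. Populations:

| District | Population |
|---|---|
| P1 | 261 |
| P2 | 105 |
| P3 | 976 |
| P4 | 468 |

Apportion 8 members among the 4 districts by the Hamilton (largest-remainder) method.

Total 1810; standard divisor 1810/8 ≈ 226.25.
Standard quotas: P1 1.154, P2 0.464, P3 4.314, P4 2.069.
Lower quotas: P1 1, P2 0, P3 4, P4 2 (sum 7, leaving 1 seat).
Remainders in descending order: P2 0.464, P3 0.314, P1 0.154, P4 0.069.
The surplus seat goes to P2.

P1 1, P2 1, P3 4, P4 2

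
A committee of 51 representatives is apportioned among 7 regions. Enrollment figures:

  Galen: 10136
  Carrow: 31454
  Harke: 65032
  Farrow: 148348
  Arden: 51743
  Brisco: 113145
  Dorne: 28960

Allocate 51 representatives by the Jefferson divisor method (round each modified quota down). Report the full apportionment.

Standard divisor 448818/51 ≈ 8800.353; standard quotas: Galen 1.152, Carrow 3.574, Harke 7.390, Farrow 16.857, Arden 5.880, Brisco 12.857, Dorne 3.291.
Rounding down gives 1, 3, 7, 16, 5, 12, 3 = 47 seats, so the divisor must be adjusted.
With modified divisor 8200: modified quotas Galen 1.236, Carrow 3.836, Harke 7.931, Farrow 18.091, Arden 6.310, Brisco 13.798, Dorne 3.532.
Rounding down: Galen 1, Carrow 3, Harke 7, Farrow 18, Arden 6, Brisco 13, Dorne 3 (total 51).

Galen 1, Carrow 3, Harke 7, Farrow 18, Arden 6, Brisco 13, Dorne 3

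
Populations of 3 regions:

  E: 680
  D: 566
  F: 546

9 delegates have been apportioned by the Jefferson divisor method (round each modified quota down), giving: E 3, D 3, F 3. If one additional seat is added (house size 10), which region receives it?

Priority for the next seat is population ÷ (current seats + 1).
Priorities: E 170.000, D 141.500, F 136.500.
Highest priority: E.

E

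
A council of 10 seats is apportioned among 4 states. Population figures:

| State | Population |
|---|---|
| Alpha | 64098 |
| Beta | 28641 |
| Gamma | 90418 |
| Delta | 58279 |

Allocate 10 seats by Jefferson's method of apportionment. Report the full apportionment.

Standard divisor 241436/10 ≈ 24143.6; standard quotas: Alpha 2.655, Beta 1.186, Gamma 3.745, Delta 2.414.
Rounding down gives 2, 1, 3, 2 = 8 seats, so the divisor must be adjusted.
With modified divisor 20400: modified quotas Alpha 3.142, Beta 1.404, Gamma 4.432, Delta 2.857.
Rounding down: Alpha 3, Beta 1, Gamma 4, Delta 2 (total 10).

Alpha 3; Beta 1; Gamma 4; Delta 2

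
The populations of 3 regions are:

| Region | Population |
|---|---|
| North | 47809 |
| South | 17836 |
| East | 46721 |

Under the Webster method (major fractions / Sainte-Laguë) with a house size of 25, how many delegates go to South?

4

Standard divisor 112366/25 ≈ 4494.64; standard quotas: North 10.637, South 3.968, East 10.395.
Rounding to the nearest integer gives North 11, South 4, East 10 — total 25, matching the house size, so no adjustment is needed.
South receives 4.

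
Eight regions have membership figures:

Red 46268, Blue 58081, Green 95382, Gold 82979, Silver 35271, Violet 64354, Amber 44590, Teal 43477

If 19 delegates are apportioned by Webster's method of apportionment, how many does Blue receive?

Standard divisor 470402/19 ≈ 24758; standard quotas: Red 1.869, Blue 2.346, Green 3.853, Gold 3.352, Silver 1.425, Violet 2.599, Amber 1.801, Teal 1.756.
Rounding to the nearest integer gives Red 2, Blue 2, Green 4, Gold 3, Silver 1, Violet 3, Amber 2, Teal 2 — total 19, matching the house size, so no adjustment is needed.
Blue receives 2.

2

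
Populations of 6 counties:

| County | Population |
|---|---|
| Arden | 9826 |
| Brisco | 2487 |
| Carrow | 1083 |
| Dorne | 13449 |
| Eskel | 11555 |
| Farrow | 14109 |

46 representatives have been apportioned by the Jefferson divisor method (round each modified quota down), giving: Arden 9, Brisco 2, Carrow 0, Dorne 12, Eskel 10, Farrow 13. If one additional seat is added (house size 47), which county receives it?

Priority for the next seat is population ÷ (current seats + 1).
Priorities: Arden 982.600, Brisco 829.000, Carrow 1083.000, Dorne 1034.538, Eskel 1050.455, Farrow 1007.786.
Highest priority: Carrow.

Carrow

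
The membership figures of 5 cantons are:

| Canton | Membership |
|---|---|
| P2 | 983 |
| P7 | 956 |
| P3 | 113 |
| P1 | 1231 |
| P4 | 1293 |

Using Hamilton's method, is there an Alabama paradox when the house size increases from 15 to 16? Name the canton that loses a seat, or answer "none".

P3

At 15 seats: P2 3, P7 3, P3 1, P1 4, P4 4.
At 16 seats: P2 4, P7 3, P3 0, P1 4, P4 5.
P3 drops from 1 to 0.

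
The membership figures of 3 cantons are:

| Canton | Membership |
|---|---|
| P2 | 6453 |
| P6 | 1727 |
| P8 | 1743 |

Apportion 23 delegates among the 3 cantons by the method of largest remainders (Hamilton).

P2 15, P6 4, P8 4

Total 9923; standard divisor 9923/23 ≈ 431.435.
Standard quotas: P2 14.9571, P6 4.0029, P8 4.0400.
Lower quotas: P2 14, P6 4, P8 4 (sum 22, leaving 1 seat).
Remainders in descending order: P2 0.9571, P8 0.0400, P6 0.0029.
Largest remainder: P2 receives the extra seat.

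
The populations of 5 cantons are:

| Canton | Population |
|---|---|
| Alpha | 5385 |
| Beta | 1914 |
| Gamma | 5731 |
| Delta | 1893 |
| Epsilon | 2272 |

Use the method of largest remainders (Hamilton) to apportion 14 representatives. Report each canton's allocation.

Total 17195; standard divisor 17195/14 ≈ 1228.214.
Standard quotas: Alpha 4.3844, Beta 1.5584, Gamma 4.6661, Delta 1.5413, Epsilon 1.8498.
Lower quotas: Alpha 4, Beta 1, Gamma 4, Delta 1, Epsilon 1 (sum 11, leaving 3 seats).
Remainders in descending order: Epsilon 0.8498, Gamma 0.6661, Beta 0.5584, Delta 0.5413, Alpha 0.3844.
Largest remainders: Epsilon, Gamma, Beta receive the extra seats.

Alpha: 4, Beta: 2, Gamma: 5, Delta: 1, Epsilon: 2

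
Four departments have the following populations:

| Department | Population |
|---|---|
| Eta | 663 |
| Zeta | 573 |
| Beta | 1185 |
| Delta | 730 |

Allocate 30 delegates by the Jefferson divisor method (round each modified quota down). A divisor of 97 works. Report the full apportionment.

With modified divisor 97: modified quotas Eta 6.835, Zeta 5.907, Beta 12.216, Delta 7.526.
Rounding down: Eta 6, Zeta 5, Beta 12, Delta 7 (total 30).

Eta: 6, Zeta: 5, Beta: 12, Delta: 7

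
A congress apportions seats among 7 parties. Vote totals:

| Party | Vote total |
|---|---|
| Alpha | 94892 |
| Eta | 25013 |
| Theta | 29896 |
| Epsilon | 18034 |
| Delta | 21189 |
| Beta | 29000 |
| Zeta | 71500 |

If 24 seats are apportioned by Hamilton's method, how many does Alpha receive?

The standard divisor is 289524/24 ≈ 12063.5.
Standard quotas: Alpha 7.8660, Eta 2.0734, Theta 2.4782, Epsilon 1.4949, Delta 1.7565, Beta 2.4039, Zeta 5.9270.
Lower quotas: Alpha 7, Eta 2, Theta 2, Epsilon 1, Delta 1, Beta 2, Zeta 5 (sum 20, leaving 4 seats).
Remainders in descending order: Zeta 0.9270, Alpha 0.8660, Delta 0.7565, Epsilon 0.4949, Theta 0.4782, Beta 0.4039, Eta 0.0734.
Largest remainders: Zeta, Alpha, Delta, Epsilon receive the extra seats.
Alpha receives 8.

8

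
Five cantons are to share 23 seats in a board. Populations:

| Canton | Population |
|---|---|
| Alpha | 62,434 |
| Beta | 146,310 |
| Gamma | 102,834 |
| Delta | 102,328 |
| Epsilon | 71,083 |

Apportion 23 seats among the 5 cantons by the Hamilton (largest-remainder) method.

Alpha 3; Beta 7; Gamma 5; Delta 5; Epsilon 3

Total 484989; standard divisor 484989/23 ≈ 21086.478.
Standard quotas: Alpha 2.9609, Beta 6.9386, Gamma 4.8768, Delta 4.8528, Epsilon 3.3710.
Lower quotas: Alpha 2, Beta 6, Gamma 4, Delta 4, Epsilon 3 (sum 19, leaving 4 seats).
Remainders in descending order: Alpha 0.9609, Beta 0.9386, Gamma 0.8768, Delta 0.8528, Epsilon 0.3710.
Largest remainders: Alpha, Beta, Gamma, Delta receive the extra seats.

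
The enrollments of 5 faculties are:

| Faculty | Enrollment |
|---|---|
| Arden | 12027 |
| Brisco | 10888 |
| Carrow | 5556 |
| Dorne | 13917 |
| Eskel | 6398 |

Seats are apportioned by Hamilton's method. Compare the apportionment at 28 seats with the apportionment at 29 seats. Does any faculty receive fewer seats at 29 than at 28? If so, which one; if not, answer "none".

At 28 seats: Arden 7, Brisco 6, Carrow 3, Dorne 8, Eskel 4.
At 29 seats: Arden 7, Brisco 7, Carrow 3, Dorne 8, Eskel 4.
No faculty's allocation decreased.

none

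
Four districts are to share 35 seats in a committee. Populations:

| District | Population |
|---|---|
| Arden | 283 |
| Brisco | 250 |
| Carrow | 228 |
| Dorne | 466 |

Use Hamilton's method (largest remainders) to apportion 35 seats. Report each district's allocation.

Total 1227; standard divisor 1227/35 ≈ 35.057.
Standard quotas: Arden 8.073, Brisco 7.131, Carrow 6.504, Dorne 13.293.
Lower quotas: Arden 8, Brisco 7, Carrow 6, Dorne 13 (sum 34, leaving 1 seat).
Remainders in descending order: Carrow 0.504, Dorne 0.293, Brisco 0.131, Arden 0.073.
The surplus seat goes to Carrow.

Arden 8, Brisco 7, Carrow 7, Dorne 13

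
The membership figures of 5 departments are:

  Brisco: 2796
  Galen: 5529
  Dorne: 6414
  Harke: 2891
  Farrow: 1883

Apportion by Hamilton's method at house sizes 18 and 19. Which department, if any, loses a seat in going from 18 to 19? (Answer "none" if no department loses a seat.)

At 18 seats: Brisco 2, Galen 5, Dorne 6, Harke 3, Farrow 2.
At 19 seats: Brisco 3, Galen 5, Dorne 6, Harke 3, Farrow 2.
No department's allocation decreased.

none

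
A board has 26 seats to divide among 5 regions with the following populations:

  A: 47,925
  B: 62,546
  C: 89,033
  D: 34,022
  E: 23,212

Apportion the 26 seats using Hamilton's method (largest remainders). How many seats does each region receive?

Standard divisor: 256738 ÷ 26 ≈ 9874.538.
Standard quotas: A 4.8534, B 6.3341, C 9.0164, D 3.4454, E 2.3507.
Lower quotas: A 4, B 6, C 9, D 3, E 2 (sum 24, leaving 2 seats).
Remainders in descending order: A 0.8534, D 0.4454, E 0.3507, B 0.3341, C 0.0164.
The surplus seats go to A, D.

A=5, B=6, C=9, D=4, E=2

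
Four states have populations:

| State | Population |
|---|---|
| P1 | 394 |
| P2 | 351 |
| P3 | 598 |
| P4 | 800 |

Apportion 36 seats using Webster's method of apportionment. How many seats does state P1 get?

Standard divisor 2143/36 ≈ 59.528; standard quotas: P1 6.619, P2 5.896, P3 10.046, P4 13.439.
Rounding to the nearest integer gives P1 7, P2 6, P3 10, P4 13 — total 36, matching the house size, so no adjustment is needed.
P1 receives 7.

7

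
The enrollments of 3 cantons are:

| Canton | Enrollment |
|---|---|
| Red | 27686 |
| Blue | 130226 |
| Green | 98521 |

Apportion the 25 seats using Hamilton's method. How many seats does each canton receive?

Total 256433; standard divisor 256433/25 ≈ 10257.32.
Standard quotas: Red 2.6991, Blue 12.6959, Green 9.6049.
Lower quotas: Red 2, Blue 12, Green 9 (sum 23, leaving 2 seats).
Remainders in descending order: Red 0.6991, Blue 0.6959, Green 0.6049.
The surplus seats go to Red, Blue.

Red 3, Blue 13, Green 9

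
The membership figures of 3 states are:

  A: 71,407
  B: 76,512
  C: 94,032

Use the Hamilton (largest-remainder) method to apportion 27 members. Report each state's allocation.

Total 241951; standard divisor 241951/27 ≈ 8961.148.
Standard quotas: A 7.9685, B 8.5382, C 10.4933.
Lower quotas: A 7, B 8, C 10 (sum 25, leaving 2 seats).
Remainders in descending order: A 0.9685, B 0.5382, C 0.4933.
Largest remainders: A, B receive the extra seats.

A: 8, B: 9, C: 10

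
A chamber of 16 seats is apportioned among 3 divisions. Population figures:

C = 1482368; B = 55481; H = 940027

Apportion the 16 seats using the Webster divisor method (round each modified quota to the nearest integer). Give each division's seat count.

C=10, B=0, H=6

Standard divisor 2477876/16 ≈ 154867.25; standard quotas: C 9.572, B 0.358, H 6.070.
Rounding to the nearest integer gives C 10, B 0, H 6 — total 16, matching the house size, so no adjustment is needed.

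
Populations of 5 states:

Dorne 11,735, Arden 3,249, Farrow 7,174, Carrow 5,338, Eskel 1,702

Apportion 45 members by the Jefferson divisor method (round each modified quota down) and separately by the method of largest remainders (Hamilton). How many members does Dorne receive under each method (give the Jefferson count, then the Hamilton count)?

Jefferson: Dorne 19, Arden 5, Farrow 11, Carrow 8, Eskel 2.
Hamilton: Dorne 18, Arden 5, Farrow 11, Carrow 8, Eskel 3.
Dorne gets 19 under Jefferson and 18 under Hamilton.

19 and 18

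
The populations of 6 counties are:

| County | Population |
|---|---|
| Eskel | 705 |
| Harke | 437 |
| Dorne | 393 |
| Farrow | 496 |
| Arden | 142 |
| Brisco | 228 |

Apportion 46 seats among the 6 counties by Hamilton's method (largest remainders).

Eskel 14, Harke 8, Dorne 8, Farrow 9, Arden 3, Brisco 4

The standard divisor is 2401/46 ≈ 52.196.
Standard quotas: Eskel 13.507, Harke 8.372, Dorne 7.529, Farrow 9.503, Arden 2.721, Brisco 4.368.
Lower quotas: Eskel 13, Harke 8, Dorne 7, Farrow 9, Arden 2, Brisco 4 (sum 43, leaving 3 seats).
Remainders in descending order: Arden 0.721, Dorne 0.529, Eskel 0.507, Farrow 0.503, Harke 0.372, Brisco 0.368.
The surplus seats go to Arden, Dorne, Eskel.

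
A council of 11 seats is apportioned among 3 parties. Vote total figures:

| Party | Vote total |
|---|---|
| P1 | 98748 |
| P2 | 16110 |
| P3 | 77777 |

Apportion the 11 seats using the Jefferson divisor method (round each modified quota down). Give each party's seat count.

Standard divisor 192635/11 ≈ 17512.273; standard quotas: P1 5.639, P2 0.920, P3 4.441.
Rounding down gives 5, 0, 4 = 9 seats, so the divisor must be adjusted.
With modified divisor 15721.8: modified quotas P1 6.281, P2 1.025, P3 4.947.
Rounding down: P1 6, P2 1, P3 4 (total 11).

P1=6, P2=1, P3=4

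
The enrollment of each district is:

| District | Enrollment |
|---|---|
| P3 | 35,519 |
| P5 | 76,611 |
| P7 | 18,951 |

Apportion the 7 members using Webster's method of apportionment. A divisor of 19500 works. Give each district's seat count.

P3: 2; P5: 4; P7: 1

With modified divisor 19500: modified quotas P3 1.821, P5 3.929, P7 0.972.
Rounding to the nearest integer: P3 2, P5 4, P7 1 (total 7).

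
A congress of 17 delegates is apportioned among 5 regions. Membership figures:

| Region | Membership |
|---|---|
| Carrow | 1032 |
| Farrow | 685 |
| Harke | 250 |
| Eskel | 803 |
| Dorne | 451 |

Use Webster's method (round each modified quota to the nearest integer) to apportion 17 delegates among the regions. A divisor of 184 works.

With modified divisor 184: modified quotas Carrow 5.609, Farrow 3.723, Harke 1.359, Eskel 4.364, Dorne 2.451.
Rounding to the nearest integer: Carrow 6, Farrow 4, Harke 1, Eskel 4, Dorne 2 (total 17).

Carrow 6, Farrow 4, Harke 1, Eskel 4, Dorne 2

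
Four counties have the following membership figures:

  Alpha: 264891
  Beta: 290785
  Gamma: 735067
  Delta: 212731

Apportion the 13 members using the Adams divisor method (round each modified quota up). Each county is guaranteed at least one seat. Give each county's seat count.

Standard divisor 1503474/13 ≈ 115651.846; standard quotas: Alpha 2.290, Beta 2.514, Gamma 6.356, Delta 1.839.
Rounding up gives 3, 3, 7, 2 = 15 seats, so the divisor must be adjusted.
With modified divisor 138900: modified quotas Alpha 1.907, Beta 2.093, Gamma 5.292, Delta 1.532.
Rounding up: Alpha 2, Beta 3, Gamma 6, Delta 2 (total 13).

Alpha=2; Beta=3; Gamma=6; Delta=2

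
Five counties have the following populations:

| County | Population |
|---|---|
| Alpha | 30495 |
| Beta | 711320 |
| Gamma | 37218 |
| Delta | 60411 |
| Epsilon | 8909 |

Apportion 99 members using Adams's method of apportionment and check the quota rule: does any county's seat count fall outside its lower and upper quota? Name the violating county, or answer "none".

Beta

Standard quotas: Alpha 3.559, Beta 83.009, Gamma 4.343, Delta 7.050, Epsilon 1.040.
Adams allocation: Alpha 4, Beta 81, Gamma 5, Delta 7, Epsilon 2.
Beta has quota 83.009 (lower 83, upper 84) but receives 81 — outside the quota interval.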